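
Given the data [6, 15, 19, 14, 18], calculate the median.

15

Step 1: Sort the data in ascending order: [6, 14, 15, 18, 19]
Step 2: The number of values is n = 5.
Step 3: Since n is odd, the median is the middle value at position 3: 15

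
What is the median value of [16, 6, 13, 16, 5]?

13

Step 1: Sort the data in ascending order: [5, 6, 13, 16, 16]
Step 2: The number of values is n = 5.
Step 3: Since n is odd, the median is the middle value at position 3: 13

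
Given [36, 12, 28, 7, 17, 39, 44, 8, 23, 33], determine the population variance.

160.01

Step 1: Compute the mean: (36 + 12 + 28 + 7 + 17 + 39 + 44 + 8 + 23 + 33) / 10 = 24.7
Step 2: Compute squared deviations from the mean:
  (36 - 24.7)^2 = 127.69
  (12 - 24.7)^2 = 161.29
  (28 - 24.7)^2 = 10.89
  (7 - 24.7)^2 = 313.29
  (17 - 24.7)^2 = 59.29
  (39 - 24.7)^2 = 204.49
  (44 - 24.7)^2 = 372.49
  (8 - 24.7)^2 = 278.89
  (23 - 24.7)^2 = 2.89
  (33 - 24.7)^2 = 68.89
Step 3: Sum of squared deviations = 1600.1
Step 4: Population variance = 1600.1 / 10 = 160.01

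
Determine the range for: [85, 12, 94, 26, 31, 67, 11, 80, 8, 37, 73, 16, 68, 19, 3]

91

Step 1: Identify the maximum value: max = 94
Step 2: Identify the minimum value: min = 3
Step 3: Range = max - min = 94 - 3 = 91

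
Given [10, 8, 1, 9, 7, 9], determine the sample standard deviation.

3.266

Step 1: Compute the mean: 7.3333
Step 2: Sum of squared deviations from the mean: 53.3333
Step 3: Sample variance = 53.3333 / 5 = 10.6667
Step 4: Standard deviation = sqrt(10.6667) = 3.266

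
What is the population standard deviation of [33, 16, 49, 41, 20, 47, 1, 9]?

16.9041

Step 1: Compute the mean: 27
Step 2: Sum of squared deviations from the mean: 2286
Step 3: Population variance = 2286 / 8 = 285.75
Step 4: Standard deviation = sqrt(285.75) = 16.9041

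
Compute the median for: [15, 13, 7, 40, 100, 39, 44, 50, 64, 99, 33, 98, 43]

43

Step 1: Sort the data in ascending order: [7, 13, 15, 33, 39, 40, 43, 44, 50, 64, 98, 99, 100]
Step 2: The number of values is n = 13.
Step 3: Since n is odd, the median is the middle value at position 7: 43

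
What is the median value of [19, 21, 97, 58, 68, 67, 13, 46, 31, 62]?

52

Step 1: Sort the data in ascending order: [13, 19, 21, 31, 46, 58, 62, 67, 68, 97]
Step 2: The number of values is n = 10.
Step 3: Since n is even, the median is the average of positions 5 and 6:
  Median = (46 + 58) / 2 = 52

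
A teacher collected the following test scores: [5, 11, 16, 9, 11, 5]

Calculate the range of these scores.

11

Step 1: Identify the maximum value: max = 16
Step 2: Identify the minimum value: min = 5
Step 3: Range = max - min = 16 - 5 = 11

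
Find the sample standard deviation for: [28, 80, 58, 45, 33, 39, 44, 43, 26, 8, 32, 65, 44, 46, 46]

17.0582

Step 1: Compute the mean: 42.4667
Step 2: Sum of squared deviations from the mean: 4073.7333
Step 3: Sample variance = 4073.7333 / 14 = 290.981
Step 4: Standard deviation = sqrt(290.981) = 17.0582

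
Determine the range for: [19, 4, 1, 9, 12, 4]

18

Step 1: Identify the maximum value: max = 19
Step 2: Identify the minimum value: min = 1
Step 3: Range = max - min = 19 - 1 = 18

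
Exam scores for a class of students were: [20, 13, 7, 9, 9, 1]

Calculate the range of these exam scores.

19

Step 1: Identify the maximum value: max = 20
Step 2: Identify the minimum value: min = 1
Step 3: Range = max - min = 20 - 1 = 19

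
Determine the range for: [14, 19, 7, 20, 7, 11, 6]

14

Step 1: Identify the maximum value: max = 20
Step 2: Identify the minimum value: min = 6
Step 3: Range = max - min = 20 - 6 = 14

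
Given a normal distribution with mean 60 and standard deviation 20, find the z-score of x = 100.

2

Step 1: Recall the z-score formula: z = (x - mu) / sigma
Step 2: Substitute values: z = (100 - 60) / 20
Step 3: z = 40 / 20 = 2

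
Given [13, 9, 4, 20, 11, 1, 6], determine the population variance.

34.1224

Step 1: Compute the mean: (13 + 9 + 4 + 20 + 11 + 1 + 6) / 7 = 9.1429
Step 2: Compute squared deviations from the mean:
  (13 - 9.1429)^2 = 14.8776
  (9 - 9.1429)^2 = 0.0204
  (4 - 9.1429)^2 = 26.449
  (20 - 9.1429)^2 = 117.8776
  (11 - 9.1429)^2 = 3.449
  (1 - 9.1429)^2 = 66.3061
  (6 - 9.1429)^2 = 9.8776
Step 3: Sum of squared deviations = 238.8571
Step 4: Population variance = 238.8571 / 7 = 34.1224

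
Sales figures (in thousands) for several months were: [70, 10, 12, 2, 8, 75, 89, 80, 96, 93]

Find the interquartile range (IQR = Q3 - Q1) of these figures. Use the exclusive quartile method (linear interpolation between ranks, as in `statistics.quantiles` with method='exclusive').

80.5

Step 1: Sort the data: [2, 8, 10, 12, 70, 75, 80, 89, 93, 96]
Step 2: n = 10
Step 3: Using the exclusive quartile method:
  Q1 = 9.5
  Q2 (median) = 72.5
  Q3 = 90
  IQR = Q3 - Q1 = 90 - 9.5 = 80.5
Step 4: IQR = 80.5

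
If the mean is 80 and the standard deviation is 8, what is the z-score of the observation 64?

-2

Step 1: Recall the z-score formula: z = (x - mu) / sigma
Step 2: Substitute values: z = (64 - 80) / 8
Step 3: z = -16 / 8 = -2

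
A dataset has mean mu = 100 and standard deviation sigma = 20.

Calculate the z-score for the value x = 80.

-1

Step 1: Recall the z-score formula: z = (x - mu) / sigma
Step 2: Substitute values: z = (80 - 100) / 20
Step 3: z = -20 / 20 = -1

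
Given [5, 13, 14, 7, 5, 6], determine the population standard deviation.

3.7268

Step 1: Compute the mean: 8.3333
Step 2: Sum of squared deviations from the mean: 83.3333
Step 3: Population variance = 83.3333 / 6 = 13.8889
Step 4: Standard deviation = sqrt(13.8889) = 3.7268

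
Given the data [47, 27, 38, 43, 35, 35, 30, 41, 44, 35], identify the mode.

35

Step 1: Count the frequency of each value:
  27: appears 1 time(s)
  30: appears 1 time(s)
  35: appears 3 time(s)
  38: appears 1 time(s)
  41: appears 1 time(s)
  43: appears 1 time(s)
  44: appears 1 time(s)
  47: appears 1 time(s)
Step 2: The value 35 appears most frequently (3 times).
Step 3: Mode = 35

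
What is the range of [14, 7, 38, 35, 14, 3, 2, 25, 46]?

44

Step 1: Identify the maximum value: max = 46
Step 2: Identify the minimum value: min = 2
Step 3: Range = max - min = 46 - 2 = 44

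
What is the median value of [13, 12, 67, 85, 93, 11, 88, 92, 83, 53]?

75

Step 1: Sort the data in ascending order: [11, 12, 13, 53, 67, 83, 85, 88, 92, 93]
Step 2: The number of values is n = 10.
Step 3: Since n is even, the median is the average of positions 5 and 6:
  Median = (67 + 83) / 2 = 75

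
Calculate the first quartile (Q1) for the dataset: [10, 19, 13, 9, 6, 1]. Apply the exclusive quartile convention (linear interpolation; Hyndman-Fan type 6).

4.75

Step 1: Sort the data: [1, 6, 9, 10, 13, 19]
Step 2: n = 6
Step 3: Using the exclusive quartile method:
  Q1 = 4.75
  Q2 (median) = 9.5
  Q3 = 14.5
  IQR = Q3 - Q1 = 14.5 - 4.75 = 9.75
Step 4: Q1 = 4.75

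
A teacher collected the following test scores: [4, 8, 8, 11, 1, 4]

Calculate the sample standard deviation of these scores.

3.6332

Step 1: Compute the mean: 6
Step 2: Sum of squared deviations from the mean: 66
Step 3: Sample variance = 66 / 5 = 13.2
Step 4: Standard deviation = sqrt(13.2) = 3.6332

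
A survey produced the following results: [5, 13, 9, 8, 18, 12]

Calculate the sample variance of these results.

20.5667

Step 1: Compute the mean: (5 + 13 + 9 + 8 + 18 + 12) / 6 = 10.8333
Step 2: Compute squared deviations from the mean:
  (5 - 10.8333)^2 = 34.0278
  (13 - 10.8333)^2 = 4.6944
  (9 - 10.8333)^2 = 3.3611
  (8 - 10.8333)^2 = 8.0278
  (18 - 10.8333)^2 = 51.3611
  (12 - 10.8333)^2 = 1.3611
Step 3: Sum of squared deviations = 102.8333
Step 4: Sample variance = 102.8333 / 5 = 20.5667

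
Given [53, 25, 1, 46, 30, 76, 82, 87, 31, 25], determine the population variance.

731.24

Step 1: Compute the mean: (53 + 25 + 1 + 46 + 30 + 76 + 82 + 87 + 31 + 25) / 10 = 45.6
Step 2: Compute squared deviations from the mean:
  (53 - 45.6)^2 = 54.76
  (25 - 45.6)^2 = 424.36
  (1 - 45.6)^2 = 1989.16
  (46 - 45.6)^2 = 0.16
  (30 - 45.6)^2 = 243.36
  (76 - 45.6)^2 = 924.16
  (82 - 45.6)^2 = 1324.96
  (87 - 45.6)^2 = 1713.96
  (31 - 45.6)^2 = 213.16
  (25 - 45.6)^2 = 424.36
Step 3: Sum of squared deviations = 7312.4
Step 4: Population variance = 7312.4 / 10 = 731.24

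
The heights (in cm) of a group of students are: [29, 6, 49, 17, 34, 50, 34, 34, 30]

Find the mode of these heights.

34

Step 1: Count the frequency of each value:
  6: appears 1 time(s)
  17: appears 1 time(s)
  29: appears 1 time(s)
  30: appears 1 time(s)
  34: appears 3 time(s)
  49: appears 1 time(s)
  50: appears 1 time(s)
Step 2: The value 34 appears most frequently (3 times).
Step 3: Mode = 34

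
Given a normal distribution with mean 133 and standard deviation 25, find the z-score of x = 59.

-2.96

Step 1: Recall the z-score formula: z = (x - mu) / sigma
Step 2: Substitute values: z = (59 - 133) / 25
Step 3: z = -74 / 25 = -2.96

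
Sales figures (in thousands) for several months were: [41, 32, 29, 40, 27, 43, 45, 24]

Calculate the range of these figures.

21

Step 1: Identify the maximum value: max = 45
Step 2: Identify the minimum value: min = 24
Step 3: Range = max - min = 45 - 24 = 21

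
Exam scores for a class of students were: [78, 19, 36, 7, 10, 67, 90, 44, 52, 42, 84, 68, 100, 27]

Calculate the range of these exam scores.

93

Step 1: Identify the maximum value: max = 100
Step 2: Identify the minimum value: min = 7
Step 3: Range = max - min = 100 - 7 = 93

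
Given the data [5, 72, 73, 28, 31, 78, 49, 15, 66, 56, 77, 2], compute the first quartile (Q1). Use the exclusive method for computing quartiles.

18.25

Step 1: Sort the data: [2, 5, 15, 28, 31, 49, 56, 66, 72, 73, 77, 78]
Step 2: n = 12
Step 3: Using the exclusive quartile method:
  Q1 = 18.25
  Q2 (median) = 52.5
  Q3 = 72.75
  IQR = Q3 - Q1 = 72.75 - 18.25 = 54.5
Step 4: Q1 = 18.25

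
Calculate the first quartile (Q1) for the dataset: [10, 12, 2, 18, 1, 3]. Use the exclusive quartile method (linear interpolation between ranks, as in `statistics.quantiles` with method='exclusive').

1.75

Step 1: Sort the data: [1, 2, 3, 10, 12, 18]
Step 2: n = 6
Step 3: Using the exclusive quartile method:
  Q1 = 1.75
  Q2 (median) = 6.5
  Q3 = 13.5
  IQR = Q3 - Q1 = 13.5 - 1.75 = 11.75
Step 4: Q1 = 1.75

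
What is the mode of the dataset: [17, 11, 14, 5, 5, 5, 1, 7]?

5

Step 1: Count the frequency of each value:
  1: appears 1 time(s)
  5: appears 3 time(s)
  7: appears 1 time(s)
  11: appears 1 time(s)
  14: appears 1 time(s)
  17: appears 1 time(s)
Step 2: The value 5 appears most frequently (3 times).
Step 3: Mode = 5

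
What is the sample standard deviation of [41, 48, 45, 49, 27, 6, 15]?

17.2143

Step 1: Compute the mean: 33
Step 2: Sum of squared deviations from the mean: 1778
Step 3: Sample variance = 1778 / 6 = 296.3333
Step 4: Standard deviation = sqrt(296.3333) = 17.2143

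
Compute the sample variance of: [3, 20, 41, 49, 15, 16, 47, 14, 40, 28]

256.4556

Step 1: Compute the mean: (3 + 20 + 41 + 49 + 15 + 16 + 47 + 14 + 40 + 28) / 10 = 27.3
Step 2: Compute squared deviations from the mean:
  (3 - 27.3)^2 = 590.49
  (20 - 27.3)^2 = 53.29
  (41 - 27.3)^2 = 187.69
  (49 - 27.3)^2 = 470.89
  (15 - 27.3)^2 = 151.29
  (16 - 27.3)^2 = 127.69
  (47 - 27.3)^2 = 388.09
  (14 - 27.3)^2 = 176.89
  (40 - 27.3)^2 = 161.29
  (28 - 27.3)^2 = 0.49
Step 3: Sum of squared deviations = 2308.1
Step 4: Sample variance = 2308.1 / 9 = 256.4556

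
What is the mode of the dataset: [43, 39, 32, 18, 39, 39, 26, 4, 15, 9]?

39

Step 1: Count the frequency of each value:
  4: appears 1 time(s)
  9: appears 1 time(s)
  15: appears 1 time(s)
  18: appears 1 time(s)
  26: appears 1 time(s)
  32: appears 1 time(s)
  39: appears 3 time(s)
  43: appears 1 time(s)
Step 2: The value 39 appears most frequently (3 times).
Step 3: Mode = 39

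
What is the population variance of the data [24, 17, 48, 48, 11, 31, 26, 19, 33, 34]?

136.89

Step 1: Compute the mean: (24 + 17 + 48 + 48 + 11 + 31 + 26 + 19 + 33 + 34) / 10 = 29.1
Step 2: Compute squared deviations from the mean:
  (24 - 29.1)^2 = 26.01
  (17 - 29.1)^2 = 146.41
  (48 - 29.1)^2 = 357.21
  (48 - 29.1)^2 = 357.21
  (11 - 29.1)^2 = 327.61
  (31 - 29.1)^2 = 3.61
  (26 - 29.1)^2 = 9.61
  (19 - 29.1)^2 = 102.01
  (33 - 29.1)^2 = 15.21
  (34 - 29.1)^2 = 24.01
Step 3: Sum of squared deviations = 1368.9
Step 4: Population variance = 1368.9 / 10 = 136.89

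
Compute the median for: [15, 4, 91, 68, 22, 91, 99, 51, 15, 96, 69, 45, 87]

68

Step 1: Sort the data in ascending order: [4, 15, 15, 22, 45, 51, 68, 69, 87, 91, 91, 96, 99]
Step 2: The number of values is n = 13.
Step 3: Since n is odd, the median is the middle value at position 7: 68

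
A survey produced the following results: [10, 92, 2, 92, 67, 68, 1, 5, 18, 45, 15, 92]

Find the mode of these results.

92

Step 1: Count the frequency of each value:
  1: appears 1 time(s)
  2: appears 1 time(s)
  5: appears 1 time(s)
  10: appears 1 time(s)
  15: appears 1 time(s)
  18: appears 1 time(s)
  45: appears 1 time(s)
  67: appears 1 time(s)
  68: appears 1 time(s)
  92: appears 3 time(s)
Step 2: The value 92 appears most frequently (3 times).
Step 3: Mode = 92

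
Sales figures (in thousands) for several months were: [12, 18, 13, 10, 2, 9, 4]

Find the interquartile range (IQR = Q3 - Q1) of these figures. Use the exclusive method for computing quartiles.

9

Step 1: Sort the data: [2, 4, 9, 10, 12, 13, 18]
Step 2: n = 7
Step 3: Using the exclusive quartile method:
  Q1 = 4
  Q2 (median) = 10
  Q3 = 13
  IQR = Q3 - Q1 = 13 - 4 = 9
Step 4: IQR = 9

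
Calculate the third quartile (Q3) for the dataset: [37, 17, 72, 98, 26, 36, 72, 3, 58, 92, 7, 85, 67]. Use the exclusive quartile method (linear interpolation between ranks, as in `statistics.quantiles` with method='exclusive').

78.5

Step 1: Sort the data: [3, 7, 17, 26, 36, 37, 58, 67, 72, 72, 85, 92, 98]
Step 2: n = 13
Step 3: Using the exclusive quartile method:
  Q1 = 21.5
  Q2 (median) = 58
  Q3 = 78.5
  IQR = Q3 - Q1 = 78.5 - 21.5 = 57
Step 4: Q3 = 78.5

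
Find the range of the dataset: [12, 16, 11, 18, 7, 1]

17

Step 1: Identify the maximum value: max = 18
Step 2: Identify the minimum value: min = 1
Step 3: Range = max - min = 18 - 1 = 17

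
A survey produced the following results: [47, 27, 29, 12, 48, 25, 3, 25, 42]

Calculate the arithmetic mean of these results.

28.6667

Step 1: Sum all values: 47 + 27 + 29 + 12 + 48 + 25 + 3 + 25 + 42 = 258
Step 2: Count the number of values: n = 9
Step 3: Mean = sum / n = 258 / 9 = 28.6667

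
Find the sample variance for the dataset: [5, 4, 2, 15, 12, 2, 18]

43.5714

Step 1: Compute the mean: (5 + 4 + 2 + 15 + 12 + 2 + 18) / 7 = 8.2857
Step 2: Compute squared deviations from the mean:
  (5 - 8.2857)^2 = 10.7959
  (4 - 8.2857)^2 = 18.3673
  (2 - 8.2857)^2 = 39.5102
  (15 - 8.2857)^2 = 45.0816
  (12 - 8.2857)^2 = 13.7959
  (2 - 8.2857)^2 = 39.5102
  (18 - 8.2857)^2 = 94.3673
Step 3: Sum of squared deviations = 261.4286
Step 4: Sample variance = 261.4286 / 6 = 43.5714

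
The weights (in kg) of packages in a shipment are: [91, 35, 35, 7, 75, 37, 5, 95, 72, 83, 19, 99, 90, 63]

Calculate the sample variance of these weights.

1132.7253

Step 1: Compute the mean: (91 + 35 + 35 + 7 + 75 + 37 + 5 + 95 + 72 + 83 + 19 + 99 + 90 + 63) / 14 = 57.5714
Step 2: Compute squared deviations from the mean:
  (91 - 57.5714)^2 = 1117.4694
  (35 - 57.5714)^2 = 509.4694
  (35 - 57.5714)^2 = 509.4694
  (7 - 57.5714)^2 = 2557.4694
  (75 - 57.5714)^2 = 303.7551
  (37 - 57.5714)^2 = 423.1837
  (5 - 57.5714)^2 = 2763.7551
  (95 - 57.5714)^2 = 1400.898
  (72 - 57.5714)^2 = 208.1837
  (83 - 57.5714)^2 = 646.6122
  (19 - 57.5714)^2 = 1487.7551
  (99 - 57.5714)^2 = 1716.3265
  (90 - 57.5714)^2 = 1051.6122
  (63 - 57.5714)^2 = 29.4694
Step 3: Sum of squared deviations = 14725.4286
Step 4: Sample variance = 14725.4286 / 13 = 1132.7253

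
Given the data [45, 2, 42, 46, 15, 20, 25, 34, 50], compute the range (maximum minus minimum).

48

Step 1: Identify the maximum value: max = 50
Step 2: Identify the minimum value: min = 2
Step 3: Range = max - min = 50 - 2 = 48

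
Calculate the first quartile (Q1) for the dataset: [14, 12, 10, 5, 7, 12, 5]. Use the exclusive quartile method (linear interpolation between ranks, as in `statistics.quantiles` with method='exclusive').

5

Step 1: Sort the data: [5, 5, 7, 10, 12, 12, 14]
Step 2: n = 7
Step 3: Using the exclusive quartile method:
  Q1 = 5
  Q2 (median) = 10
  Q3 = 12
  IQR = Q3 - Q1 = 12 - 5 = 7
Step 4: Q1 = 5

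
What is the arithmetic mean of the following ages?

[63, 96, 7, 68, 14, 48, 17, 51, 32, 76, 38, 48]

46.5

Step 1: Sum all values: 63 + 96 + 7 + 68 + 14 + 48 + 17 + 51 + 32 + 76 + 38 + 48 = 558
Step 2: Count the number of values: n = 12
Step 3: Mean = sum / n = 558 / 12 = 46.5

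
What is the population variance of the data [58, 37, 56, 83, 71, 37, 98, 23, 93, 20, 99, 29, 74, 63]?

708.352

Step 1: Compute the mean: (58 + 37 + 56 + 83 + 71 + 37 + 98 + 23 + 93 + 20 + 99 + 29 + 74 + 63) / 14 = 60.0714
Step 2: Compute squared deviations from the mean:
  (58 - 60.0714)^2 = 4.2908
  (37 - 60.0714)^2 = 532.2908
  (56 - 60.0714)^2 = 16.5765
  (83 - 60.0714)^2 = 525.7194
  (71 - 60.0714)^2 = 119.4337
  (37 - 60.0714)^2 = 532.2908
  (98 - 60.0714)^2 = 1438.5765
  (23 - 60.0714)^2 = 1374.2908
  (93 - 60.0714)^2 = 1084.2908
  (20 - 60.0714)^2 = 1605.7194
  (99 - 60.0714)^2 = 1515.4337
  (29 - 60.0714)^2 = 965.4337
  (74 - 60.0714)^2 = 194.0051
  (63 - 60.0714)^2 = 8.5765
Step 3: Sum of squared deviations = 9916.9286
Step 4: Population variance = 9916.9286 / 14 = 708.352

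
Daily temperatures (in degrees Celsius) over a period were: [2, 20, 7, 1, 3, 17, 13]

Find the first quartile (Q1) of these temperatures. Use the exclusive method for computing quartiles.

2

Step 1: Sort the data: [1, 2, 3, 7, 13, 17, 20]
Step 2: n = 7
Step 3: Using the exclusive quartile method:
  Q1 = 2
  Q2 (median) = 7
  Q3 = 17
  IQR = Q3 - Q1 = 17 - 2 = 15
Step 4: Q1 = 2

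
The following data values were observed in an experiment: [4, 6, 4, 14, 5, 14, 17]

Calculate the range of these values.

13

Step 1: Identify the maximum value: max = 17
Step 2: Identify the minimum value: min = 4
Step 3: Range = max - min = 17 - 4 = 13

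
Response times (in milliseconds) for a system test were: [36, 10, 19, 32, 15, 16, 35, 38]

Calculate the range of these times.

28

Step 1: Identify the maximum value: max = 38
Step 2: Identify the minimum value: min = 10
Step 3: Range = max - min = 38 - 10 = 28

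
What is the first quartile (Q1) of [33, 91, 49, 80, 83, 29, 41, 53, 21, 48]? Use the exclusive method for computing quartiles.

32

Step 1: Sort the data: [21, 29, 33, 41, 48, 49, 53, 80, 83, 91]
Step 2: n = 10
Step 3: Using the exclusive quartile method:
  Q1 = 32
  Q2 (median) = 48.5
  Q3 = 80.75
  IQR = Q3 - Q1 = 80.75 - 32 = 48.75
Step 4: Q1 = 32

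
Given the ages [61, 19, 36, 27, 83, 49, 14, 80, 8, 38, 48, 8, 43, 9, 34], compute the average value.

37.1333

Step 1: Sum all values: 61 + 19 + 36 + 27 + 83 + 49 + 14 + 80 + 8 + 38 + 48 + 8 + 43 + 9 + 34 = 557
Step 2: Count the number of values: n = 15
Step 3: Mean = sum / n = 557 / 15 = 37.1333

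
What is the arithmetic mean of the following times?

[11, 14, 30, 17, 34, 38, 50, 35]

28.625

Step 1: Sum all values: 11 + 14 + 30 + 17 + 34 + 38 + 50 + 35 = 229
Step 2: Count the number of values: n = 8
Step 3: Mean = sum / n = 229 / 8 = 28.625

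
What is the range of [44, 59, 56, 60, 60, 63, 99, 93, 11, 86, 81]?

88

Step 1: Identify the maximum value: max = 99
Step 2: Identify the minimum value: min = 11
Step 3: Range = max - min = 99 - 11 = 88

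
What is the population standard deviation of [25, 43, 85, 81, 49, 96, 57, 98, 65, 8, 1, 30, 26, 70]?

30.4882

Step 1: Compute the mean: 52.4286
Step 2: Sum of squared deviations from the mean: 13013.4286
Step 3: Population variance = 13013.4286 / 14 = 929.5306
Step 4: Standard deviation = sqrt(929.5306) = 30.4882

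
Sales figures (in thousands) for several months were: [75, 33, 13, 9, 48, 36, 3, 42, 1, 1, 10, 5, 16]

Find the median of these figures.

13

Step 1: Sort the data in ascending order: [1, 1, 3, 5, 9, 10, 13, 16, 33, 36, 42, 48, 75]
Step 2: The number of values is n = 13.
Step 3: Since n is odd, the median is the middle value at position 7: 13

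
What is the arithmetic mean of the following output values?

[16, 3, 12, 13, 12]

11.2

Step 1: Sum all values: 16 + 3 + 12 + 13 + 12 = 56
Step 2: Count the number of values: n = 5
Step 3: Mean = sum / n = 56 / 5 = 11.2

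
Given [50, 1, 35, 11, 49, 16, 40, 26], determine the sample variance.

326

Step 1: Compute the mean: (50 + 1 + 35 + 11 + 49 + 16 + 40 + 26) / 8 = 28.5
Step 2: Compute squared deviations from the mean:
  (50 - 28.5)^2 = 462.25
  (1 - 28.5)^2 = 756.25
  (35 - 28.5)^2 = 42.25
  (11 - 28.5)^2 = 306.25
  (49 - 28.5)^2 = 420.25
  (16 - 28.5)^2 = 156.25
  (40 - 28.5)^2 = 132.25
  (26 - 28.5)^2 = 6.25
Step 3: Sum of squared deviations = 2282
Step 4: Sample variance = 2282 / 7 = 326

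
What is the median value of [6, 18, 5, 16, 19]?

16

Step 1: Sort the data in ascending order: [5, 6, 16, 18, 19]
Step 2: The number of values is n = 5.
Step 3: Since n is odd, the median is the middle value at position 3: 16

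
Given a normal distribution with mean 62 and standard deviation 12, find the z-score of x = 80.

1.5

Step 1: Recall the z-score formula: z = (x - mu) / sigma
Step 2: Substitute values: z = (80 - 62) / 12
Step 3: z = 18 / 12 = 1.5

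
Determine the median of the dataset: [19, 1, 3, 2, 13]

3

Step 1: Sort the data in ascending order: [1, 2, 3, 13, 19]
Step 2: The number of values is n = 5.
Step 3: Since n is odd, the median is the middle value at position 3: 3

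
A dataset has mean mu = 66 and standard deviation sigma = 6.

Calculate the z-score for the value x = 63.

-0.5

Step 1: Recall the z-score formula: z = (x - mu) / sigma
Step 2: Substitute values: z = (63 - 66) / 6
Step 3: z = -3 / 6 = -0.5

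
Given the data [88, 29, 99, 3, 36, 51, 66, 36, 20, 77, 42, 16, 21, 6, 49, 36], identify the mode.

36

Step 1: Count the frequency of each value:
  3: appears 1 time(s)
  6: appears 1 time(s)
  16: appears 1 time(s)
  20: appears 1 time(s)
  21: appears 1 time(s)
  29: appears 1 time(s)
  36: appears 3 time(s)
  42: appears 1 time(s)
  49: appears 1 time(s)
  51: appears 1 time(s)
  66: appears 1 time(s)
  77: appears 1 time(s)
  88: appears 1 time(s)
  99: appears 1 time(s)
Step 2: The value 36 appears most frequently (3 times).
Step 3: Mode = 36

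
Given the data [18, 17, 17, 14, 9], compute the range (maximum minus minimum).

9

Step 1: Identify the maximum value: max = 18
Step 2: Identify the minimum value: min = 9
Step 3: Range = max - min = 18 - 9 = 9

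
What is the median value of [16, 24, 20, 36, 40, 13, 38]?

24

Step 1: Sort the data in ascending order: [13, 16, 20, 24, 36, 38, 40]
Step 2: The number of values is n = 7.
Step 3: Since n is odd, the median is the middle value at position 4: 24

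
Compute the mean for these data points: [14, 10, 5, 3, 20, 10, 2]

9.1429

Step 1: Sum all values: 14 + 10 + 5 + 3 + 20 + 10 + 2 = 64
Step 2: Count the number of values: n = 7
Step 3: Mean = sum / n = 64 / 7 = 9.1429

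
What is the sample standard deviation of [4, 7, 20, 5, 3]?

6.9785

Step 1: Compute the mean: 7.8
Step 2: Sum of squared deviations from the mean: 194.8
Step 3: Sample variance = 194.8 / 4 = 48.7
Step 4: Standard deviation = sqrt(48.7) = 6.9785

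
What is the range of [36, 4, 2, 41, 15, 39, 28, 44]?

42

Step 1: Identify the maximum value: max = 44
Step 2: Identify the minimum value: min = 2
Step 3: Range = max - min = 44 - 2 = 42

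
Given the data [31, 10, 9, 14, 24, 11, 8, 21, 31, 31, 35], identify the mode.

31

Step 1: Count the frequency of each value:
  8: appears 1 time(s)
  9: appears 1 time(s)
  10: appears 1 time(s)
  11: appears 1 time(s)
  14: appears 1 time(s)
  21: appears 1 time(s)
  24: appears 1 time(s)
  31: appears 3 time(s)
  35: appears 1 time(s)
Step 2: The value 31 appears most frequently (3 times).
Step 3: Mode = 31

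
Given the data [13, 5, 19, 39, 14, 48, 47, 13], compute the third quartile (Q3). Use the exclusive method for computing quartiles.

45

Step 1: Sort the data: [5, 13, 13, 14, 19, 39, 47, 48]
Step 2: n = 8
Step 3: Using the exclusive quartile method:
  Q1 = 13
  Q2 (median) = 16.5
  Q3 = 45
  IQR = Q3 - Q1 = 45 - 13 = 32
Step 4: Q3 = 45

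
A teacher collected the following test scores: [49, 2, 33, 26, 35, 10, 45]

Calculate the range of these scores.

47

Step 1: Identify the maximum value: max = 49
Step 2: Identify the minimum value: min = 2
Step 3: Range = max - min = 49 - 2 = 47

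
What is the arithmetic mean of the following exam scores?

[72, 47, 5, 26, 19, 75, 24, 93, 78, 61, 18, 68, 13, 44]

45.9286

Step 1: Sum all values: 72 + 47 + 5 + 26 + 19 + 75 + 24 + 93 + 78 + 61 + 18 + 68 + 13 + 44 = 643
Step 2: Count the number of values: n = 14
Step 3: Mean = sum / n = 643 / 14 = 45.9286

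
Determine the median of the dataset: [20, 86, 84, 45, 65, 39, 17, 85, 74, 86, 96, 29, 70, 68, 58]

68

Step 1: Sort the data in ascending order: [17, 20, 29, 39, 45, 58, 65, 68, 70, 74, 84, 85, 86, 86, 96]
Step 2: The number of values is n = 15.
Step 3: Since n is odd, the median is the middle value at position 8: 68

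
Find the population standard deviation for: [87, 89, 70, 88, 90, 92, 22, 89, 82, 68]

20.1943

Step 1: Compute the mean: 77.7
Step 2: Sum of squared deviations from the mean: 4078.1
Step 3: Population variance = 4078.1 / 10 = 407.81
Step 4: Standard deviation = sqrt(407.81) = 20.1943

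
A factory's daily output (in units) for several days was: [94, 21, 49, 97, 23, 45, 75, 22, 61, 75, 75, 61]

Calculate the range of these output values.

76

Step 1: Identify the maximum value: max = 97
Step 2: Identify the minimum value: min = 21
Step 3: Range = max - min = 97 - 21 = 76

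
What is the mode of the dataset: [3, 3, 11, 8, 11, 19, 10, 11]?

11

Step 1: Count the frequency of each value:
  3: appears 2 time(s)
  8: appears 1 time(s)
  10: appears 1 time(s)
  11: appears 3 time(s)
  19: appears 1 time(s)
Step 2: The value 11 appears most frequently (3 times).
Step 3: Mode = 11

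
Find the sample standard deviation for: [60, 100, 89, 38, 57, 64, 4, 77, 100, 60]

29.3161

Step 1: Compute the mean: 64.9
Step 2: Sum of squared deviations from the mean: 7734.9
Step 3: Sample variance = 7734.9 / 9 = 859.4333
Step 4: Standard deviation = sqrt(859.4333) = 29.3161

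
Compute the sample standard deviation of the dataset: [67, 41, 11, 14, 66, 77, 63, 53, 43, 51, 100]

26.0426

Step 1: Compute the mean: 53.2727
Step 2: Sum of squared deviations from the mean: 6782.1818
Step 3: Sample variance = 6782.1818 / 10 = 678.2182
Step 4: Standard deviation = sqrt(678.2182) = 26.0426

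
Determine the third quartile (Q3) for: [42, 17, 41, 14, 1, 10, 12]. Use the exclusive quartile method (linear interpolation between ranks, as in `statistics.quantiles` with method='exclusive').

41

Step 1: Sort the data: [1, 10, 12, 14, 17, 41, 42]
Step 2: n = 7
Step 3: Using the exclusive quartile method:
  Q1 = 10
  Q2 (median) = 14
  Q3 = 41
  IQR = Q3 - Q1 = 41 - 10 = 31
Step 4: Q3 = 41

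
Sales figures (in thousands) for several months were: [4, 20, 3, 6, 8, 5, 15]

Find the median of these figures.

6

Step 1: Sort the data in ascending order: [3, 4, 5, 6, 8, 15, 20]
Step 2: The number of values is n = 7.
Step 3: Since n is odd, the median is the middle value at position 4: 6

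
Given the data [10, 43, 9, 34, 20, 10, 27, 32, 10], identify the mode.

10

Step 1: Count the frequency of each value:
  9: appears 1 time(s)
  10: appears 3 time(s)
  20: appears 1 time(s)
  27: appears 1 time(s)
  32: appears 1 time(s)
  34: appears 1 time(s)
  43: appears 1 time(s)
Step 2: The value 10 appears most frequently (3 times).
Step 3: Mode = 10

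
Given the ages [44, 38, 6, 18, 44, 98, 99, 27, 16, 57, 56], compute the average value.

45.7273

Step 1: Sum all values: 44 + 38 + 6 + 18 + 44 + 98 + 99 + 27 + 16 + 57 + 56 = 503
Step 2: Count the number of values: n = 11
Step 3: Mean = sum / n = 503 / 11 = 45.7273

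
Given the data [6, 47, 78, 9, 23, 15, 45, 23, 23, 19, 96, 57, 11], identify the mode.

23

Step 1: Count the frequency of each value:
  6: appears 1 time(s)
  9: appears 1 time(s)
  11: appears 1 time(s)
  15: appears 1 time(s)
  19: appears 1 time(s)
  23: appears 3 time(s)
  45: appears 1 time(s)
  47: appears 1 time(s)
  57: appears 1 time(s)
  78: appears 1 time(s)
  96: appears 1 time(s)
Step 2: The value 23 appears most frequently (3 times).
Step 3: Mode = 23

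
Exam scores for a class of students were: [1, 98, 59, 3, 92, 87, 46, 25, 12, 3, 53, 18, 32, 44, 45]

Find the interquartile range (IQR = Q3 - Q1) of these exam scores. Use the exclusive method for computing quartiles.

47

Step 1: Sort the data: [1, 3, 3, 12, 18, 25, 32, 44, 45, 46, 53, 59, 87, 92, 98]
Step 2: n = 15
Step 3: Using the exclusive quartile method:
  Q1 = 12
  Q2 (median) = 44
  Q3 = 59
  IQR = Q3 - Q1 = 59 - 12 = 47
Step 4: IQR = 47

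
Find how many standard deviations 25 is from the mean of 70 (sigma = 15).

-3

Step 1: Recall the z-score formula: z = (x - mu) / sigma
Step 2: Substitute values: z = (25 - 70) / 15
Step 3: z = -45 / 15 = -3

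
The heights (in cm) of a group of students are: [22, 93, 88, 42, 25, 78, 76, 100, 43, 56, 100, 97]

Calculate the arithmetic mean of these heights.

68.3333

Step 1: Sum all values: 22 + 93 + 88 + 42 + 25 + 78 + 76 + 100 + 43 + 56 + 100 + 97 = 820
Step 2: Count the number of values: n = 12
Step 3: Mean = sum / n = 820 / 12 = 68.3333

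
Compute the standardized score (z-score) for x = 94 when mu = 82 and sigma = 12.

1

Step 1: Recall the z-score formula: z = (x - mu) / sigma
Step 2: Substitute values: z = (94 - 82) / 12
Step 3: z = 12 / 12 = 1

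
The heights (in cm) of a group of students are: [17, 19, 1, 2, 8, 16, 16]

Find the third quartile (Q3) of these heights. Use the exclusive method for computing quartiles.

17

Step 1: Sort the data: [1, 2, 8, 16, 16, 17, 19]
Step 2: n = 7
Step 3: Using the exclusive quartile method:
  Q1 = 2
  Q2 (median) = 16
  Q3 = 17
  IQR = Q3 - Q1 = 17 - 2 = 15
Step 4: Q3 = 17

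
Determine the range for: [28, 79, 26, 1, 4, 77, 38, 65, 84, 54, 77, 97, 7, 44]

96

Step 1: Identify the maximum value: max = 97
Step 2: Identify the minimum value: min = 1
Step 3: Range = max - min = 97 - 1 = 96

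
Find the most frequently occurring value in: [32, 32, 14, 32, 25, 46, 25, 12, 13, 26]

32

Step 1: Count the frequency of each value:
  12: appears 1 time(s)
  13: appears 1 time(s)
  14: appears 1 time(s)
  25: appears 2 time(s)
  26: appears 1 time(s)
  32: appears 3 time(s)
  46: appears 1 time(s)
Step 2: The value 32 appears most frequently (3 times).
Step 3: Mode = 32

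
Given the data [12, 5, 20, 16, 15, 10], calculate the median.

13.5

Step 1: Sort the data in ascending order: [5, 10, 12, 15, 16, 20]
Step 2: The number of values is n = 6.
Step 3: Since n is even, the median is the average of positions 3 and 4:
  Median = (12 + 15) / 2 = 13.5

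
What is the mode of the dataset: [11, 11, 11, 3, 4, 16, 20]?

11

Step 1: Count the frequency of each value:
  3: appears 1 time(s)
  4: appears 1 time(s)
  11: appears 3 time(s)
  16: appears 1 time(s)
  20: appears 1 time(s)
Step 2: The value 11 appears most frequently (3 times).
Step 3: Mode = 11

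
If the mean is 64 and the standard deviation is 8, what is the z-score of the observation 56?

-1

Step 1: Recall the z-score formula: z = (x - mu) / sigma
Step 2: Substitute values: z = (56 - 64) / 8
Step 3: z = -8 / 8 = -1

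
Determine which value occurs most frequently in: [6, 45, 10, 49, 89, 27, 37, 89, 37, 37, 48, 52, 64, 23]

37

Step 1: Count the frequency of each value:
  6: appears 1 time(s)
  10: appears 1 time(s)
  23: appears 1 time(s)
  27: appears 1 time(s)
  37: appears 3 time(s)
  45: appears 1 time(s)
  48: appears 1 time(s)
  49: appears 1 time(s)
  52: appears 1 time(s)
  64: appears 1 time(s)
  89: appears 2 time(s)
Step 2: The value 37 appears most frequently (3 times).
Step 3: Mode = 37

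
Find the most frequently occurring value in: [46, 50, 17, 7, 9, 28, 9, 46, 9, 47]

9

Step 1: Count the frequency of each value:
  7: appears 1 time(s)
  9: appears 3 time(s)
  17: appears 1 time(s)
  28: appears 1 time(s)
  46: appears 2 time(s)
  47: appears 1 time(s)
  50: appears 1 time(s)
Step 2: The value 9 appears most frequently (3 times).
Step 3: Mode = 9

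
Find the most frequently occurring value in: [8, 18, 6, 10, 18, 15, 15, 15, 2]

15

Step 1: Count the frequency of each value:
  2: appears 1 time(s)
  6: appears 1 time(s)
  8: appears 1 time(s)
  10: appears 1 time(s)
  15: appears 3 time(s)
  18: appears 2 time(s)
Step 2: The value 15 appears most frequently (3 times).
Step 3: Mode = 15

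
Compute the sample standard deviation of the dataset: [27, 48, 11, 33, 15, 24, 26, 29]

11.275

Step 1: Compute the mean: 26.625
Step 2: Sum of squared deviations from the mean: 889.875
Step 3: Sample variance = 889.875 / 7 = 127.125
Step 4: Standard deviation = sqrt(127.125) = 11.275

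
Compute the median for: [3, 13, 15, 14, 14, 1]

13.5

Step 1: Sort the data in ascending order: [1, 3, 13, 14, 14, 15]
Step 2: The number of values is n = 6.
Step 3: Since n is even, the median is the average of positions 3 and 4:
  Median = (13 + 14) / 2 = 13.5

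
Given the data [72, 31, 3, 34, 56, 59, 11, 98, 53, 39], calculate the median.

46

Step 1: Sort the data in ascending order: [3, 11, 31, 34, 39, 53, 56, 59, 72, 98]
Step 2: The number of values is n = 10.
Step 3: Since n is even, the median is the average of positions 5 and 6:
  Median = (39 + 53) / 2 = 46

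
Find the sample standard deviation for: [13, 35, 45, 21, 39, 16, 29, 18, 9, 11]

12.6245

Step 1: Compute the mean: 23.6
Step 2: Sum of squared deviations from the mean: 1434.4
Step 3: Sample variance = 1434.4 / 9 = 159.3778
Step 4: Standard deviation = sqrt(159.3778) = 12.6245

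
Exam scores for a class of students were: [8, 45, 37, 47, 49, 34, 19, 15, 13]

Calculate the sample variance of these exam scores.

257.25

Step 1: Compute the mean: (8 + 45 + 37 + 47 + 49 + 34 + 19 + 15 + 13) / 9 = 29.6667
Step 2: Compute squared deviations from the mean:
  (8 - 29.6667)^2 = 469.4444
  (45 - 29.6667)^2 = 235.1111
  (37 - 29.6667)^2 = 53.7778
  (47 - 29.6667)^2 = 300.4444
  (49 - 29.6667)^2 = 373.7778
  (34 - 29.6667)^2 = 18.7778
  (19 - 29.6667)^2 = 113.7778
  (15 - 29.6667)^2 = 215.1111
  (13 - 29.6667)^2 = 277.7778
Step 3: Sum of squared deviations = 2058
Step 4: Sample variance = 2058 / 8 = 257.25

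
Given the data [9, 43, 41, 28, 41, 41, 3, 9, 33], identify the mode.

41

Step 1: Count the frequency of each value:
  3: appears 1 time(s)
  9: appears 2 time(s)
  28: appears 1 time(s)
  33: appears 1 time(s)
  41: appears 3 time(s)
  43: appears 1 time(s)
Step 2: The value 41 appears most frequently (3 times).
Step 3: Mode = 41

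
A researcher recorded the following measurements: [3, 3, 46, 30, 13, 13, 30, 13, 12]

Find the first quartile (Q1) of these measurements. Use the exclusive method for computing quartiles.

7.5

Step 1: Sort the data: [3, 3, 12, 13, 13, 13, 30, 30, 46]
Step 2: n = 9
Step 3: Using the exclusive quartile method:
  Q1 = 7.5
  Q2 (median) = 13
  Q3 = 30
  IQR = Q3 - Q1 = 30 - 7.5 = 22.5
Step 4: Q1 = 7.5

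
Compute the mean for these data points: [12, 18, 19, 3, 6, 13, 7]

11.1429

Step 1: Sum all values: 12 + 18 + 19 + 3 + 6 + 13 + 7 = 78
Step 2: Count the number of values: n = 7
Step 3: Mean = sum / n = 78 / 7 = 11.1429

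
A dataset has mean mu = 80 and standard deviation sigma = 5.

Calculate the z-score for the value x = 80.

0

Step 1: Recall the z-score formula: z = (x - mu) / sigma
Step 2: Substitute values: z = (80 - 80) / 5
Step 3: z = 0 / 5 = 0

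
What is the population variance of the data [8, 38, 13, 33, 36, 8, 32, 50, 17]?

200.321

Step 1: Compute the mean: (8 + 38 + 13 + 33 + 36 + 8 + 32 + 50 + 17) / 9 = 26.1111
Step 2: Compute squared deviations from the mean:
  (8 - 26.1111)^2 = 328.0123
  (38 - 26.1111)^2 = 141.3457
  (13 - 26.1111)^2 = 171.9012
  (33 - 26.1111)^2 = 47.4568
  (36 - 26.1111)^2 = 97.7901
  (8 - 26.1111)^2 = 328.0123
  (32 - 26.1111)^2 = 34.679
  (50 - 26.1111)^2 = 570.679
  (17 - 26.1111)^2 = 83.0123
Step 3: Sum of squared deviations = 1802.8889
Step 4: Population variance = 1802.8889 / 9 = 200.321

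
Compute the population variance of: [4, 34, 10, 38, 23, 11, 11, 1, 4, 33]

173.69

Step 1: Compute the mean: (4 + 34 + 10 + 38 + 23 + 11 + 11 + 1 + 4 + 33) / 10 = 16.9
Step 2: Compute squared deviations from the mean:
  (4 - 16.9)^2 = 166.41
  (34 - 16.9)^2 = 292.41
  (10 - 16.9)^2 = 47.61
  (38 - 16.9)^2 = 445.21
  (23 - 16.9)^2 = 37.21
  (11 - 16.9)^2 = 34.81
  (11 - 16.9)^2 = 34.81
  (1 - 16.9)^2 = 252.81
  (4 - 16.9)^2 = 166.41
  (33 - 16.9)^2 = 259.21
Step 3: Sum of squared deviations = 1736.9
Step 4: Population variance = 1736.9 / 10 = 173.69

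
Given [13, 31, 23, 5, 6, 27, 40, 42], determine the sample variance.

205.9821

Step 1: Compute the mean: (13 + 31 + 23 + 5 + 6 + 27 + 40 + 42) / 8 = 23.375
Step 2: Compute squared deviations from the mean:
  (13 - 23.375)^2 = 107.6406
  (31 - 23.375)^2 = 58.1406
  (23 - 23.375)^2 = 0.1406
  (5 - 23.375)^2 = 337.6406
  (6 - 23.375)^2 = 301.8906
  (27 - 23.375)^2 = 13.1406
  (40 - 23.375)^2 = 276.3906
  (42 - 23.375)^2 = 346.8906
Step 3: Sum of squared deviations = 1441.875
Step 4: Sample variance = 1441.875 / 7 = 205.9821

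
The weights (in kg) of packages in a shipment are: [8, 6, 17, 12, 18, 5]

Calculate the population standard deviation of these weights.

5.099

Step 1: Compute the mean: 11
Step 2: Sum of squared deviations from the mean: 156
Step 3: Population variance = 156 / 6 = 26
Step 4: Standard deviation = sqrt(26) = 5.099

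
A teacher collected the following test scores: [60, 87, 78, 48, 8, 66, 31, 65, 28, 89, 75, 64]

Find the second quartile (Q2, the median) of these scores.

64.5

Step 1: Sort the data: [8, 28, 31, 48, 60, 64, 65, 66, 75, 78, 87, 89]
Step 2: n = 12
Step 3: Q2 is the median. Since n is even, it is the average of the values at positions 6 and 7:
  Q2 = (64 + 65) / 2 = 64.5
Step 4: Q2 = 64.5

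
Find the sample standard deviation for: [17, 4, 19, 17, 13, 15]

5.3821

Step 1: Compute the mean: 14.1667
Step 2: Sum of squared deviations from the mean: 144.8333
Step 3: Sample variance = 144.8333 / 5 = 28.9667
Step 4: Standard deviation = sqrt(28.9667) = 5.3821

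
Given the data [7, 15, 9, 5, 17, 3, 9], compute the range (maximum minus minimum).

14

Step 1: Identify the maximum value: max = 17
Step 2: Identify the minimum value: min = 3
Step 3: Range = max - min = 17 - 3 = 14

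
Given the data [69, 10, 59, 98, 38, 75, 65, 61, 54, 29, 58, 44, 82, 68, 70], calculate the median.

61

Step 1: Sort the data in ascending order: [10, 29, 38, 44, 54, 58, 59, 61, 65, 68, 69, 70, 75, 82, 98]
Step 2: The number of values is n = 15.
Step 3: Since n is odd, the median is the middle value at position 8: 61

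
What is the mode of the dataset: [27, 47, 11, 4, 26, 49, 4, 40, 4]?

4

Step 1: Count the frequency of each value:
  4: appears 3 time(s)
  11: appears 1 time(s)
  26: appears 1 time(s)
  27: appears 1 time(s)
  40: appears 1 time(s)
  47: appears 1 time(s)
  49: appears 1 time(s)
Step 2: The value 4 appears most frequently (3 times).
Step 3: Mode = 4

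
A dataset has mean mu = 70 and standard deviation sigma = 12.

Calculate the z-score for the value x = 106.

3

Step 1: Recall the z-score formula: z = (x - mu) / sigma
Step 2: Substitute values: z = (106 - 70) / 12
Step 3: z = 36 / 12 = 3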